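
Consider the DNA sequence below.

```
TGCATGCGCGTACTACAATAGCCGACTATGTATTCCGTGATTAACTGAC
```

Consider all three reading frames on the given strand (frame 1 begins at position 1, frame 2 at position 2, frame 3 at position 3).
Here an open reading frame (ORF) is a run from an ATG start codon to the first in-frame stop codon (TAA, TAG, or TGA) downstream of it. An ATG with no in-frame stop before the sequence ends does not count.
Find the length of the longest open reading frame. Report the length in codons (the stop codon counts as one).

7

Frame 1: TGC ATG CGC GTA CTA CAA TAG CCG ACT ATG TAT TCC GTG ATT AAC TGA — ATG at 4, stop TAG at 19 → 18 nt; ATG at 28, stop TGA at 46 → 21 nt.
Frame 2: GCA TGC GCG TAC TAC AAT AGC CGA CTA TGT ATT CCG TGA TTA ACT GAC — no ATG→stop ORF.
Frame 3: CAT GCG CGT ACT ACA ATA GCC GAC TAT GTA TTC CGT GAT TAA CTG — no ATG→stop ORF.
Longest: frame 1, positions 28–48, 21 nt = 7 codons = 6 aa. → 7 codons.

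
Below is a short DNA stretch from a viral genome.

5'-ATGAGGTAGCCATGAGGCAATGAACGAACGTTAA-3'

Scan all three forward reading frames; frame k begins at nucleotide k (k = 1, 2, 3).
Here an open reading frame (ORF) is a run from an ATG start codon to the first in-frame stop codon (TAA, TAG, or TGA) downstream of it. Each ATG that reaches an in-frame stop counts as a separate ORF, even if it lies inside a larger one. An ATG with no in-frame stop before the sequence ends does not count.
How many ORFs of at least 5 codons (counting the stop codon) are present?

Frame 1: ATG AGG TAG CCA TGA GGC AAT GAA CGA ACG TTA — ATG at 1, stop TAG at 7 → 9 nt.
Frame 2: TGA GGT AGC CAT GAG GCA ATG AAC GAA CGT TAA — ATG at 20, stop TAA at 32 → 15 nt.
Frame 3: GAG GTA GCC ATG AGG CAA TGA ACG AAC GTT — ATG at 12, stop TGA at 21 → 12 nt.
ORFs ≥ 5 codons: frame 2 20–34 (5 codons). Count = 1.

1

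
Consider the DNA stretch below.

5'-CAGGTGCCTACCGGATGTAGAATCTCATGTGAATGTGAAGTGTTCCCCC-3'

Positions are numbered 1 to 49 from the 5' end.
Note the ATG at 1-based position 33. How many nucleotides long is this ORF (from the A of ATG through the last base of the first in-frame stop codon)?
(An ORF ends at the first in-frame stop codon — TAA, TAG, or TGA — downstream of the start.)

6

Codons from position 33: ATG (33–35), TGA (36–38).
TGA is the first in-frame stop; ORF spans 33–38, 6 nucleotides.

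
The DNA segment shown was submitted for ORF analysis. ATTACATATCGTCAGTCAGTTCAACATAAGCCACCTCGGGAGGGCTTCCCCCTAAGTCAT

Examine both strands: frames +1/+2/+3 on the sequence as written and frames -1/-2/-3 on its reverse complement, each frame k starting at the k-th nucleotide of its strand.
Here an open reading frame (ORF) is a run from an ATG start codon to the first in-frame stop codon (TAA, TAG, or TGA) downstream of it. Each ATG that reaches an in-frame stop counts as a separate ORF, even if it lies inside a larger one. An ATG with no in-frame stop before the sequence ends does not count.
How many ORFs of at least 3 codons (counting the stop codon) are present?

2

Reverse complement (5'→3'): ATGACTTAGGGGGAAGCCCTCCCGAGGTGGCTTATGTTGAACTGACTGACGATATGTAAT
Frame +1: ATT ACA TAT CGT CAG TCA GTT CAA CAT AAG CCA CCT CGG GAG GGC TTC CCC CTA AGT CAT — no ATG→stop ORF.
Frame +2: TTA CAT ATC GTC AGT CAG TTC AAC ATA AGC CAC CTC GGG AGG GCT TCC CCC TAA GTC — no ATG→stop ORF.
Frame +3: TAC ATA TCG TCA GTC AGT TCA ACA TAA GCC ACC TCG GGA GGG CTT CCC CCT AAG TCA — no ATG→stop ORF.
Frame -1: ATG ACT TAG GGG GAA GCC CTC CCG AGG TGG CTT ATG TTG AAC TGA CTG ACG ATA TGT AAT — ATG at 1, stop TAG at 7 → 9 nt; ATG at 34, stop TGA at 43 → 12 nt.
Frame -2: TGA CTT AGG GGG AAG CCC TCC CGA GGT GGC TTA TGT TGA ACT GAC TGA CGA TAT GTA — no ATG→stop ORF.
Frame -3: GAC TTA GGG GGA AGC CCT CCC GAG GTG GCT TAT GTT GAA CTG ACT GAC GAT ATG TAA — ATG at 54, stop TAA at 57 → 6 nt.
ORFs ≥ 3 codons: frame -1 1–9 (3 codons), frame -1 34–45 (4 codons). Count = 2.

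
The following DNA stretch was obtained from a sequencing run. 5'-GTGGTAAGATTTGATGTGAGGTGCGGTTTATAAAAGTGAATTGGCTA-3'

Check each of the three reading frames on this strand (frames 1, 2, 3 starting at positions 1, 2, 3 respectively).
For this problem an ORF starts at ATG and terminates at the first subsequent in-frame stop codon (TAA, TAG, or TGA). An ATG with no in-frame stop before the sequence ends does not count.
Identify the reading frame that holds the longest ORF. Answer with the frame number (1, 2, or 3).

2

Frame 1: GTG GTA AGA TTT GAT GTG AGG TGC GGT TTA TAA AAG TGA ATT GGC — no ATG→stop ORF.
Frame 2: TGG TAA GAT TTG ATG TGA GGT GCG GTT TAT AAA AGT GAA TTG GCT — ATG at 14, stop TGA at 17 → 6 nt.
Frame 3: GGT AAG ATT TGA TGT GAG GTG CGG TTT ATA AAA GTG AAT TGG CTA — no ATG→stop ORF.
Longest ORF is 6 nt in frame 2 (positions 14–19).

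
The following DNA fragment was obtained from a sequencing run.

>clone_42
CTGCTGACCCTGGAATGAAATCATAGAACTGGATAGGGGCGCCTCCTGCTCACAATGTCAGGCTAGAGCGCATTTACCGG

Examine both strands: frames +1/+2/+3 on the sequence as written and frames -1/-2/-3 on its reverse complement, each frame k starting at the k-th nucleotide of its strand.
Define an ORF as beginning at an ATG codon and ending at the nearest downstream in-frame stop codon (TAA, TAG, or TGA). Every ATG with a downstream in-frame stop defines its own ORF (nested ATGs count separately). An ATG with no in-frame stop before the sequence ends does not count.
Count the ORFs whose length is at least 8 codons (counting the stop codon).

Reverse complement (5'→3'): CCGGTAAATGCGCTCTAGCCTGACATTGTGAGCAGGAGGCGCCCCTATCCAGTTCTATGATTTCATTCCAGGGTCAGCAG
Frame +1: CTG CTG ACC CTG GAA TGA AAT CAT AGA ACT GGA TAG GGG CGC CTC CTG CTC ACA ATG TCA GGC TAG AGC GCA TTT ACC — ATG at 55, stop TAG at 64 → 12 nt.
Frame +2: TGC TGA CCC TGG AAT GAA ATC ATA GAA CTG GAT AGG GGC GCC TCC TGC TCA CAA TGT CAG GCT AGA GCG CAT TTA CCG — no ATG→stop ORF.
Frame +3: GCT GAC CCT GGA ATG AAA TCA TAG AAC TGG ATA GGG GCG CCT CCT GCT CAC AAT GTC AGG CTA GAG CGC ATT TAC CGG — ATG at 15, stop TAG at 24 → 12 nt.
Frame -1: CCG GTA AAT GCG CTC TAG CCT GAC ATT GTG AGC AGG AGG CGC CCC TAT CCA GTT CTA TGA TTT CAT TCC AGG GTC AGC — no ATG→stop ORF.
Frame -2: CGG TAA ATG CGC TCT AGC CTG ACA TTG TGA GCA GGA GGC GCC CCT ATC CAG TTC TAT GAT TTC ATT CCA GGG TCA GCA — ATG at 8, stop TGA at 29 → 24 nt.
Frame -3: GGT AAA TGC GCT CTA GCC TGA CAT TGT GAG CAG GAG GCG CCC CTA TCC AGT TCT ATG ATT TCA TTC CAG GGT CAG CAG — no ATG→stop ORF.
ORFs ≥ 8 codons: frame -2 8–31 (8 codons). Count = 1.

1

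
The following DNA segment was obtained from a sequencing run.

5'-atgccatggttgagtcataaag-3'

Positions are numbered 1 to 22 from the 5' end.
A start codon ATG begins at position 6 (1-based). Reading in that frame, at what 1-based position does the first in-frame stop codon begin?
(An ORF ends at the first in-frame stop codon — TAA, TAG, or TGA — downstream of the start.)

Codons from position 6: ATG (6–8), GTT (9–11), GAG (12–14), TCA (15–17), TAA (18–20).
TAA is a stop codon; it begins at position 18.

18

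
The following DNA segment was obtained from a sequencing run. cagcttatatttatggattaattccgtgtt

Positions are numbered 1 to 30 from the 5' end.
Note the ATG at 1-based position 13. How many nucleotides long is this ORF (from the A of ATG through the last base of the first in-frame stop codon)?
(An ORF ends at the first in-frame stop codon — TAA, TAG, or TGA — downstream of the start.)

Codons from position 13: ATG (13–15), GAT (16–18), TAA (19–21).
TAA is the first in-frame stop; ORF spans 13–21, 9 nucleotides.

9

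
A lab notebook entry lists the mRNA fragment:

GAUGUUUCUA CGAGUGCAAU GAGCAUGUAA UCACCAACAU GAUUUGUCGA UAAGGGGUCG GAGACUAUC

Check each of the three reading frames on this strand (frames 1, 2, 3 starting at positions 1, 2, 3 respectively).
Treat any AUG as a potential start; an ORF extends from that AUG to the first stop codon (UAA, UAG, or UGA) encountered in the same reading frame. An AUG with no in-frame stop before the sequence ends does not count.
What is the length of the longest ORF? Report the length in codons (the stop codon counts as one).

7

Frame 1: GAU GUU UCU ACG AGU GCA AUG AGC AUG UAA UCA CCA ACA UGA UUU GUC GAU AAG GGG UCG GAG ACU AUC — AUG at 19, stop UAA at 28 → 12 nt; AUG at 25, stop UAA at 28 → 6 nt.
Frame 2: AUG UUU CUA CGA GUG CAA UGA GCA UGU AAU CAC CAA CAU GAU UUG UCG AUA AGG GGU CGG AGA CUA — AUG at 2, stop UGA at 20 → 21 nt.
Frame 3: UGU UUC UAC GAG UGC AAU GAG CAU GUA AUC ACC AAC AUG AUU UGU CGA UAA GGG GUC GGA GAC UAU — AUG at 39, stop UAA at 51 → 15 nt.
Longest: frame 2, positions 2–22, 21 nt = 7 codons = 6 aa. → 7 codons.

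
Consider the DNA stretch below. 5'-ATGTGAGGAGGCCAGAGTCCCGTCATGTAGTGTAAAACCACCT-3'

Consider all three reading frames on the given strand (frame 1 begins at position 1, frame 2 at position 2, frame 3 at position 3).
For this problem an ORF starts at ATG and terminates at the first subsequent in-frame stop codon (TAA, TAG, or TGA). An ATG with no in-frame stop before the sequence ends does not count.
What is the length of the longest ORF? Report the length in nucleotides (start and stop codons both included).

Frame 1: ATG TGA GGA GGC CAG AGT CCC GTC ATG TAG TGT AAA ACC ACC — ATG at 1, stop TGA at 4 → 6 nt; ATG at 25, stop TAG at 28 → 6 nt.
Frame 2: TGT GAG GAG GCC AGA GTC CCG TCA TGT AGT GTA AAA CCA CCT — no ATG→stop ORF.
Frame 3: GTG AGG AGG CCA GAG TCC CGT CAT GTA GTG TAA AAC CAC — no ATG→stop ORF.
Longest: frame 1, positions 1–6, 6 nt = 2 codons = 1 aa. → 6 nucleotides.

6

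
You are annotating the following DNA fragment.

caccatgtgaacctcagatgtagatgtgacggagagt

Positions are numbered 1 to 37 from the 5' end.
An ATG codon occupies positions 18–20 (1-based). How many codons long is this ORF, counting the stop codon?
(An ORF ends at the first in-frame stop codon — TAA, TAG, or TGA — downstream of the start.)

2

Codons from position 18: ATG (18–20), TAG (21–23).
TAG is the first in-frame stop; that's 2 codons including the stop.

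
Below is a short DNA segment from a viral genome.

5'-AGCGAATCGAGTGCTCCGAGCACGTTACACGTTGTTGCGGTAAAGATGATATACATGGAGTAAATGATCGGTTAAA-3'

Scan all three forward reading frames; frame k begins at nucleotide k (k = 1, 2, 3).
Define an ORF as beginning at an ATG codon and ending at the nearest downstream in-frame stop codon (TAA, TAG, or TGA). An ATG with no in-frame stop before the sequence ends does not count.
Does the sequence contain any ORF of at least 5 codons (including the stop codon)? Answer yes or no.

Frame 1: AGC GAA TCG AGT GCT CCG AGC ACG TTA CAC GTT GTT GCG GTA AAG ATG ATA TAC ATG GAG TAA ATG ATC GGT TAA — ATG at 46, stop TAA at 61 → 18 nt; ATG at 55, stop TAA at 61 → 9 nt; ATG at 64, stop TAA at 73 → 12 nt.
Frame 2: GCG AAT CGA GTG CTC CGA GCA CGT TAC ACG TTG TTG CGG TAA AGA TGA TAT ACA TGG AGT AAA TGA TCG GTT AAA — no ATG→stop ORF.
Frame 3: CGA ATC GAG TGC TCC GAG CAC GTT ACA CGT TGT TGC GGT AAA GAT GAT ATA CAT GGA GTA AAT GAT CGG TTA — no ATG→stop ORF.
Frame 1 has an ORF of 6 codons (positions 46–63) ≥ 5, so yes.

yes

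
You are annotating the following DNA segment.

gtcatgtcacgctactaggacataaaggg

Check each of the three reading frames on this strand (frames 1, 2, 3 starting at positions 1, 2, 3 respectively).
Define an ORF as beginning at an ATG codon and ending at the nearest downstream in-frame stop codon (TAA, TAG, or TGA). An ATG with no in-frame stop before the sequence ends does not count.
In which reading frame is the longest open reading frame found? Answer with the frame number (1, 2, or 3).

1

Frame 1: GTC ATG TCA CGC TAC TAG GAC ATA AAG — ATG at 4, stop TAG at 16 → 15 nt.
Frame 2: TCA TGT CAC GCT ACT AGG ACA TAA AGG — no ATG→stop ORF.
Frame 3: CAT GTC ACG CTA CTA GGA CAT AAA GGG — no ATG→stop ORF.
Longest ORF is 15 nt in frame 1 (positions 4–18).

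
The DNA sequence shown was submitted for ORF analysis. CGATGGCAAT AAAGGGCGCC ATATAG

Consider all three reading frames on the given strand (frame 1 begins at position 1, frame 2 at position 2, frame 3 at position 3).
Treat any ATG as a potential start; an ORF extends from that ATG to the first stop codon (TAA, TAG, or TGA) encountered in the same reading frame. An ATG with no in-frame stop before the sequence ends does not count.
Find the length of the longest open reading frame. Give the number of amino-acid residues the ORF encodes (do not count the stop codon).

7

Frame 1: CGA TGG CAA TAA AGG GCG CCA TAT — no ATG→stop ORF.
Frame 2: GAT GGC AAT AAA GGG CGC CAT ATA — no ATG→stop ORF.
Frame 3: ATG GCA ATA AAG GGC GCC ATA TAG — ATG at 3, stop TAG at 24 → 24 nt.
Longest: frame 3, positions 3–26, 24 nt = 8 codons = 7 aa. → 7 amino acids.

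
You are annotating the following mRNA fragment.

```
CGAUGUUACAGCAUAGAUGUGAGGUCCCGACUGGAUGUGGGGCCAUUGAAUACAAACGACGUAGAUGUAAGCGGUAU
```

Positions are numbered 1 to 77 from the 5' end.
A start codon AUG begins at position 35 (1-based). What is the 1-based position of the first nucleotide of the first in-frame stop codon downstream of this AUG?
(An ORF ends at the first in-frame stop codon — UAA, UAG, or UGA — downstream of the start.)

47

Codons from position 35: AUG (35–37), UGG (38–40), GGC (41–43), CAU (44–46), UGA (47–49).
UGA is a stop codon; it begins at position 47.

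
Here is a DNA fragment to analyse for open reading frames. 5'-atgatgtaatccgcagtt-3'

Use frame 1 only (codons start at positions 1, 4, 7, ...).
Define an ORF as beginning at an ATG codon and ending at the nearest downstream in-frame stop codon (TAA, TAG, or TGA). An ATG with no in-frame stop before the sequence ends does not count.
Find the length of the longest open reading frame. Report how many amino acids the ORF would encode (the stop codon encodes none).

2

Frame 1: ATG ATG TAA TCC GCA GTT — ATG at 1, stop TAA at 7 → 9 nt; ATG at 4, stop TAA at 7 → 6 nt.
Longest: frame 1, positions 1–9, 9 nt = 3 codons = 2 aa. → 2 amino acids.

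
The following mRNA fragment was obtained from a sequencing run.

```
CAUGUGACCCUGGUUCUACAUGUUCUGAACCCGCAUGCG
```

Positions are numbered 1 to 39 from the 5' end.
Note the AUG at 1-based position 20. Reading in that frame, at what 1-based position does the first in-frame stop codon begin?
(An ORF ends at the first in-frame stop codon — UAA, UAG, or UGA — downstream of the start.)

Codons from position 20: AUG (20–22), UUC (23–25), UGA (26–28).
UGA is a stop codon; it begins at position 26.

26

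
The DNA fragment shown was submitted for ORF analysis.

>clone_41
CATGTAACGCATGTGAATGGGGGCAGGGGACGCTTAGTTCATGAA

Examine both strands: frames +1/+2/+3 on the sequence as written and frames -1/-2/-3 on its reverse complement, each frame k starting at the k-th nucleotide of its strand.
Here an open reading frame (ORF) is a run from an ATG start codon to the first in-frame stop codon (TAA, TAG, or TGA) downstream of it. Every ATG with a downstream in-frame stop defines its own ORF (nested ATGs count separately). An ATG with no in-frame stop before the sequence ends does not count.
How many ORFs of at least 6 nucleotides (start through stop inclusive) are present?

Reverse complement (5'→3'): TTCATGAACTAAGCGTCCCCTGCCCCCATTCACATGCGTTACATG
Frame +1: CAT GTA ACG CAT GTG AAT GGG GGC AGG GGA CGC TTA GTT CAT GAA — no ATG→stop ORF.
Frame +2: ATG TAA CGC ATG TGA ATG GGG GCA GGG GAC GCT TAG TTC ATG — ATG at 2, stop TAA at 5 → 6 nt; ATG at 11, stop TGA at 14 → 6 nt; ATG at 17, stop TAG at 35 → 21 nt.
Frame +3: TGT AAC GCA TGT GAA TGG GGG CAG GGG ACG CTT AGT TCA TGA — no ATG→stop ORF.
Frame -1: TTC ATG AAC TAA GCG TCC CCT GCC CCC ATT CAC ATG CGT TAC ATG — ATG at 4, stop TAA at 10 → 9 nt.
Frame -2: TCA TGA ACT AAG CGT CCC CTG CCC CCA TTC ACA TGC GTT ACA — no ATG→stop ORF.
Frame -3: CAT GAA CTA AGC GTC CCC TGC CCC CAT TCA CAT GCG TTA CAT — no ATG→stop ORF.
ORFs ≥ 6 nucleotides: frame +2 2–7 (6 nucleotides), frame +2 11–16 (6 nucleotides), frame +2 17–37 (21 nucleotides), frame -1 4–12 (9 nucleotides). Count = 4.

4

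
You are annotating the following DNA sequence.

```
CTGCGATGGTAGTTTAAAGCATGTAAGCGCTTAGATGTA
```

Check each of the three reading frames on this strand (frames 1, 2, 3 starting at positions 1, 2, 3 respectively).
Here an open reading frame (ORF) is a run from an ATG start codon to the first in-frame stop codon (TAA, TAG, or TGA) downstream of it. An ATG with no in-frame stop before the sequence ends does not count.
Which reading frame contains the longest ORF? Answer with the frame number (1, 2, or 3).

3

Frame 1: CTG CGA TGG TAG TTT AAA GCA TGT AAG CGC TTA GAT GTA — no ATG→stop ORF.
Frame 2: TGC GAT GGT AGT TTA AAG CAT GTA AGC GCT TAG ATG — no ATG→stop ORF.
Frame 3: GCG ATG GTA GTT TAA AGC ATG TAA GCG CTT AGA TGT — ATG at 6, stop TAA at 15 → 12 nt; ATG at 21, stop TAA at 24 → 6 nt.
Longest ORF is 12 nt in frame 3 (positions 6–17).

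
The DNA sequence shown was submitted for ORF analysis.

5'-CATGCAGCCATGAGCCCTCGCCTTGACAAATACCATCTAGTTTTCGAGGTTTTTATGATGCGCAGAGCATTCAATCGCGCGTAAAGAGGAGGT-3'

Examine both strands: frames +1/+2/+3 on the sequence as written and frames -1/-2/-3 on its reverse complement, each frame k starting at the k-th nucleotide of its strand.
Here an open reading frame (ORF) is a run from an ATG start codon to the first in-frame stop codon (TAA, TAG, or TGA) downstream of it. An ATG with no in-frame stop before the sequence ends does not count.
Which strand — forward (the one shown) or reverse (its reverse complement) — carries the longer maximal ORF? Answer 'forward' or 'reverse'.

forward

Reverse complement (5'→3'): ACCTCCTCTTTACGCGCGATTGAATGCTCTGCGCATCATAAAAACCTCGAAAACTAGATGGTATTTGTCAAGGCGAGGGCTCATGGCTGCATG
Frame +1: CAT GCA GCC ATG AGC CCT CGC CTT GAC AAA TAC CAT CTA GTT TTC GAG GTT TTT ATG ATG CGC AGA GCA TTC AAT CGC GCG TAA AGA GGA GGT — ATG at 10, stop TAA at 82 → 75 nt; ATG at 55, stop TAA at 82 → 30 nt; ATG at 58, stop TAA at 82 → 27 nt.
Frame +2: ATG CAG CCA TGA GCC CTC GCC TTG ACA AAT ACC ATC TAG TTT TCG AGG TTT TTA TGA TGC GCA GAG CAT TCA ATC GCG CGT AAA GAG GAG — ATG at 2, stop TGA at 11 → 12 nt.
Frame +3: TGC AGC CAT GAG CCC TCG CCT TGA CAA ATA CCA TCT AGT TTT CGA GGT TTT TAT GAT GCG CAG AGC ATT CAA TCG CGC GTA AAG AGG AGG — no ATG→stop ORF.
Frame -1: ACC TCC TCT TTA CGC GCG ATT GAA TGC TCT GCG CAT CAT AAA AAC CTC GAA AAC TAG ATG GTA TTT GTC AAG GCG AGG GCT CAT GGC TGC ATG — no ATG→stop ORF.
Frame -2: CCT CCT CTT TAC GCG CGA TTG AAT GCT CTG CGC ATC ATA AAA ACC TCG AAA ACT AGA TGG TAT TTG TCA AGG CGA GGG CTC ATG GCT GCA — no ATG→stop ORF.
Frame -3: CTC CTC TTT ACG CGC GAT TGA ATG CTC TGC GCA TCA TAA AAA CCT CGA AAA CTA GAT GGT ATT TGT CAA GGC GAG GGC TCA TGG CTG CAT — ATG at 24, stop TAA at 39 → 18 nt.
Forward-strand max 75 nt; reverse-strand max 18 nt. The forward strand has the longer ORF.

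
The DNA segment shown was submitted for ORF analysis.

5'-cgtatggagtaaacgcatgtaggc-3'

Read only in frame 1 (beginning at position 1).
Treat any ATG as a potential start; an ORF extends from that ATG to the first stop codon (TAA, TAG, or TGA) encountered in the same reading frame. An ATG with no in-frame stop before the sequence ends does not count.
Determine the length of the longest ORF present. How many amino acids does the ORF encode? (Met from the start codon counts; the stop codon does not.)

Frame 1: CGT ATG GAG TAA ACG CAT GTA GGC — ATG at 4, stop TAA at 10 → 9 nt.
Longest: frame 1, positions 4–12, 9 nt = 3 codons = 2 aa. → 2 amino acids.

2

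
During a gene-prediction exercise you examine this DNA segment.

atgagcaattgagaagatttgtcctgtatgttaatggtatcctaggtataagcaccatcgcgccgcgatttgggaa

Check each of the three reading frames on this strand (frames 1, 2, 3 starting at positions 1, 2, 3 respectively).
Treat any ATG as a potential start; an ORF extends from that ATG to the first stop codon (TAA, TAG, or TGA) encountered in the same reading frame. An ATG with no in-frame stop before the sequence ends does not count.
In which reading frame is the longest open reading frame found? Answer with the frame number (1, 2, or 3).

1

Frame 1: ATG AGC AAT TGA GAA GAT TTG TCC TGT ATG TTA ATG GTA TCC TAG GTA TAA GCA CCA TCG CGC CGC GAT TTG GGA — ATG at 1, stop TGA at 10 → 12 nt; ATG at 28, stop TAG at 43 → 18 nt; ATG at 34, stop TAG at 43 → 12 nt.
Frame 2: TGA GCA ATT GAG AAG ATT TGT CCT GTA TGT TAA TGG TAT CCT AGG TAT AAG CAC CAT CGC GCC GCG ATT TGG GAA — no ATG→stop ORF.
Frame 3: GAG CAA TTG AGA AGA TTT GTC CTG TAT GTT AAT GGT ATC CTA GGT ATA AGC ACC ATC GCG CCG CGA TTT GGG — no ATG→stop ORF.
Longest ORF is 18 nt in frame 1 (positions 28–45).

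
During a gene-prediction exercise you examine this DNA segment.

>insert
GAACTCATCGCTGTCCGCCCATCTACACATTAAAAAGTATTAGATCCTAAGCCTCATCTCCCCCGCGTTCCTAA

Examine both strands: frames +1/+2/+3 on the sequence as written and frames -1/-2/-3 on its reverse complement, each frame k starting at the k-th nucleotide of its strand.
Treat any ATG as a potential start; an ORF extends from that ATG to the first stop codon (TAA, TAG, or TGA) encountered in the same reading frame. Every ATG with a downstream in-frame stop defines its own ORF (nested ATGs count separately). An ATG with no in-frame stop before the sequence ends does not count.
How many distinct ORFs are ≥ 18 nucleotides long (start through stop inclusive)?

Reverse complement (5'→3'): TTAGGAACGCGGGGGAGATGAGGCTTAGGATCTAATACTTTTTAATGTGTAGATGGGCGGACAGCGATGAGTTC
Frame +1: GAA CTC ATC GCT GTC CGC CCA TCT ACA CAT TAA AAA GTA TTA GAT CCT AAG CCT CAT CTC CCC CGC GTT CCT — no ATG→stop ORF.
Frame +2: AAC TCA TCG CTG TCC GCC CAT CTA CAC ATT AAA AAG TAT TAG ATC CTA AGC CTC ATC TCC CCC GCG TTC CTA — no ATG→stop ORF.
Frame +3: ACT CAT CGC TGT CCG CCC ATC TAC ACA TTA AAA AGT ATT AGA TCC TAA GCC TCA TCT CCC CCG CGT TCC TAA — no ATG→stop ORF.
Frame -1: TTA GGA ACG CGG GGG AGA TGA GGC TTA GGA TCT AAT ACT TTT TAA TGT GTA GAT GGG CGG ACA GCG ATG AGT — no ATG→stop ORF.
Frame -2: TAG GAA CGC GGG GGA GAT GAG GCT TAG GAT CTA ATA CTT TTT AAT GTG TAG ATG GGC GGA CAG CGA TGA GTT — ATG at 53, stop TGA at 68 → 18 nt.
Frame -3: AGG AAC GCG GGG GAG ATG AGG CTT AGG ATC TAA TAC TTT TTA ATG TGT AGA TGG GCG GAC AGC GAT GAG TTC — ATG at 18, stop TAA at 33 → 18 nt.
ORFs ≥ 18 nucleotides: frame -2 53–70 (18 nucleotides), frame -3 18–35 (18 nucleotides). Count = 2.

2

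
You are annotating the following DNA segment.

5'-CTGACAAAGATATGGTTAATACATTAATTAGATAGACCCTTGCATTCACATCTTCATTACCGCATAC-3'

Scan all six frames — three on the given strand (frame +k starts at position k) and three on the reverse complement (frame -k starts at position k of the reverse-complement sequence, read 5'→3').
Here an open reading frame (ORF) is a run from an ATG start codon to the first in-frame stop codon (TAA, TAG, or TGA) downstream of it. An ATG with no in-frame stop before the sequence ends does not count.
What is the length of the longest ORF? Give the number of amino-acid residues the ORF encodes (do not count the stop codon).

Reverse complement (5'→3'): GTATGCGGTAATGAAGATGTGAATGCAAGGGTCTATCTAATTAATGTATTAACCATATCTTTGTCAG
Frame +1: CTG ACA AAG ATA TGG TTA ATA CAT TAA TTA GAT AGA CCC TTG CAT TCA CAT CTT CAT TAC CGC ATA — no ATG→stop ORF.
Frame +2: TGA CAA AGA TAT GGT TAA TAC ATT AAT TAG ATA GAC CCT TGC ATT CAC ATC TTC ATT ACC GCA TAC — no ATG→stop ORF.
Frame +3: GAC AAA GAT ATG GTT AAT ACA TTA ATT AGA TAG ACC CTT GCA TTC ACA TCT TCA TTA CCG CAT — ATG at 12, stop TAG at 33 → 24 nt.
Frame -1: GTA TGC GGT AAT GAA GAT GTG AAT GCA AGG GTC TAT CTA ATT AAT GTA TTA ACC ATA TCT TTG TCA — no ATG→stop ORF.
Frame -2: TAT GCG GTA ATG AAG ATG TGA ATG CAA GGG TCT ATC TAA TTA ATG TAT TAA CCA TAT CTT TGT CAG — ATG at 11, stop TGA at 20 → 12 nt; ATG at 17, stop TGA at 20 → 6 nt; ATG at 23, stop TAA at 38 → 18 nt; ATG at 44, stop TAA at 50 → 9 nt.
Frame -3: ATG CGG TAA TGA AGA TGT GAA TGC AAG GGT CTA TCT AAT TAA TGT ATT AAC CAT ATC TTT GTC — ATG at 3, stop TAA at 9 → 9 nt.
Longest: frame +3, positions 12–35, 24 nt = 8 codons = 7 aa. → 7 amino acids.

7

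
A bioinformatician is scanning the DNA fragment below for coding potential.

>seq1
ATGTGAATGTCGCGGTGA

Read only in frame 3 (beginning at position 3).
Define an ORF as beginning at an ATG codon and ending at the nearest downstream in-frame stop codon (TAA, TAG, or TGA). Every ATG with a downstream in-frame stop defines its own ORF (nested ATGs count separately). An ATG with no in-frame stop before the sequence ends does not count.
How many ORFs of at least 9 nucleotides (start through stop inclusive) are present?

Frame 3: GTG AAT GTC GCG GTG — no ATG→stop ORF.
No ORF reaches 9 nucleotides. Count = 0.

0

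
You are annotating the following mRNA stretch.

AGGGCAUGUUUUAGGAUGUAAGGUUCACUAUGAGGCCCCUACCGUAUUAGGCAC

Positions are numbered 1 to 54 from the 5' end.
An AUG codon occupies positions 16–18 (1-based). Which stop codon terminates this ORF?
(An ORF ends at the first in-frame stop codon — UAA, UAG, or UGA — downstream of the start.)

Codons from position 16: AUG (16–18), UAA (19–21).
The first in-frame stop codon is UAA.

UAA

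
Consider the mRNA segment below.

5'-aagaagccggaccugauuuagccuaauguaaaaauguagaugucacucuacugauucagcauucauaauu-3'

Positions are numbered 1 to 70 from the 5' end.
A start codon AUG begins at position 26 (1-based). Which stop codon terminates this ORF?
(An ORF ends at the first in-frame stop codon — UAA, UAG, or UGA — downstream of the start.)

UAA

Codons from position 26: AUG (26–28), UAA (29–31).
The first in-frame stop codon is UAA.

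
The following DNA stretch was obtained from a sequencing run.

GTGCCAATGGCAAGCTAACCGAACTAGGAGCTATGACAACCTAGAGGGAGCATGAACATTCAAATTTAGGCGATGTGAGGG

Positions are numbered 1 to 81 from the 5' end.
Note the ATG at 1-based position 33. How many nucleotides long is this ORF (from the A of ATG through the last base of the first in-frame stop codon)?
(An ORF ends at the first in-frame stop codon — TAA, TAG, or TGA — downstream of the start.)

12

Codons from position 33: ATG (33–35), ACA (36–38), ACC (39–41), TAG (42–44).
TAG is the first in-frame stop; ORF spans 33–44, 12 nucleotides.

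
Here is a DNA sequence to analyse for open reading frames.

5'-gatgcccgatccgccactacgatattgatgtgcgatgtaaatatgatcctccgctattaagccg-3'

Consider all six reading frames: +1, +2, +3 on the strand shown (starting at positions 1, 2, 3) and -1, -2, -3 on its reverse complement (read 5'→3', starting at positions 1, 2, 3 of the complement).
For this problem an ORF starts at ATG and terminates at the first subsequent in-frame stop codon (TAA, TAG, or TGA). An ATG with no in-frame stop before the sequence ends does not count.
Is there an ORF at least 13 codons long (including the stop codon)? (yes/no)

Reverse complement (5'→3'): CGGCTTAATAGCGGAGGATCATATTTACATCGCACATCAATATCGTAGTGGCGGATCGGGCATC
Frame +1: GAT GCC CGA TCC GCC ACT ACG ATA TTG ATG TGC GAT GTA AAT ATG ATC CTC CGC TAT TAA GCC — ATG at 28, stop TAA at 58 → 33 nt; ATG at 43, stop TAA at 58 → 18 nt.
Frame +2: ATG CCC GAT CCG CCA CTA CGA TAT TGA TGT GCG ATG TAA ATA TGA TCC TCC GCT ATT AAG CCG — ATG at 2, stop TGA at 26 → 27 nt; ATG at 35, stop TAA at 38 → 6 nt.
Frame +3: TGC CCG ATC CGC CAC TAC GAT ATT GAT GTG CGA TGT AAA TAT GAT CCT CCG CTA TTA AGC — no ATG→stop ORF.
Frame -1: CGG CTT AAT AGC GGA GGA TCA TAT TTA CAT CGC ACA TCA ATA TCG TAG TGG CGG ATC GGG CAT — no ATG→stop ORF.
Frame -2: GGC TTA ATA GCG GAG GAT CAT ATT TAC ATC GCA CAT CAA TAT CGT AGT GGC GGA TCG GGC ATC — no ATG→stop ORF.
Frame -3: GCT TAA TAG CGG AGG ATC ATA TTT ACA TCG CAC ATC AAT ATC GTA GTG GCG GAT CGG GCA — no ATG→stop ORF.
Largest ORF found is 11 codons < 13, so no.

no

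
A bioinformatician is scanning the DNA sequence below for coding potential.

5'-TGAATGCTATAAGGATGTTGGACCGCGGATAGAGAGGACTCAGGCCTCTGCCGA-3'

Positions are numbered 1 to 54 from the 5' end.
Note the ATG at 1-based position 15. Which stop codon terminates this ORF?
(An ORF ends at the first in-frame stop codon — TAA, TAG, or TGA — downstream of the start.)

Codons from position 15: ATG (15–17), TTG (18–20), GAC (21–23), CGC (24–26), GGA (27–29), TAG (30–32).
The first in-frame stop codon is TAG.

TAG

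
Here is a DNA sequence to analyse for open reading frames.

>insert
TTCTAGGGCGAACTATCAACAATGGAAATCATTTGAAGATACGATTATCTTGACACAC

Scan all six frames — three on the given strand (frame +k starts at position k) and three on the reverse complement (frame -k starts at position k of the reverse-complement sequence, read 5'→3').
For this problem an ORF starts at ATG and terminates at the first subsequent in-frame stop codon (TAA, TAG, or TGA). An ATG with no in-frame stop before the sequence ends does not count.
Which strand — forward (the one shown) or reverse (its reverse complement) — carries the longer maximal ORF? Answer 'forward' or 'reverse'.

Reverse complement (5'→3'): GTGTGTCAAGATAATCGTATCTTCAAATGATTTCCATTGTTGATAGTTCGCCCTAGAA
Frame +1: TTC TAG GGC GAA CTA TCA ACA ATG GAA ATC ATT TGA AGA TAC GAT TAT CTT GAC ACA — ATG at 22, stop TGA at 34 → 15 nt.
Frame +2: TCT AGG GCG AAC TAT CAA CAA TGG AAA TCA TTT GAA GAT ACG ATT ATC TTG ACA CAC — no ATG→stop ORF.
Frame +3: CTA GGG CGA ACT ATC AAC AAT GGA AAT CAT TTG AAG ATA CGA TTA TCT TGA CAC — no ATG→stop ORF.
Frame -1: GTG TGT CAA GAT AAT CGT ATC TTC AAA TGA TTT CCA TTG TTG ATA GTT CGC CCT AGA — no ATG→stop ORF.
Frame -2: TGT GTC AAG ATA ATC GTA TCT TCA AAT GAT TTC CAT TGT TGA TAG TTC GCC CTA GAA — no ATG→stop ORF.
Frame -3: GTG TCA AGA TAA TCG TAT CTT CAA ATG ATT TCC ATT GTT GAT AGT TCG CCC TAG — ATG at 27, stop TAG at 54 → 30 nt.
Forward-strand max 15 nt; reverse-strand max 30 nt. The reverse strand has the longer ORF.

reverse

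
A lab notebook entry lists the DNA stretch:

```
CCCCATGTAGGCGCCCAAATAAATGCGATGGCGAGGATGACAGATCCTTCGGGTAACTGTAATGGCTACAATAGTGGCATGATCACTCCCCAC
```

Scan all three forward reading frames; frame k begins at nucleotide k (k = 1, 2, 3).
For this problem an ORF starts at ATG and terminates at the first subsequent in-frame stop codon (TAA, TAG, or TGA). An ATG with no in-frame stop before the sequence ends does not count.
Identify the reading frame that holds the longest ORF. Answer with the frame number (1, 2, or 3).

Frame 1: CCC CAT GTA GGC GCC CAA ATA AAT GCG ATG GCG AGG ATG ACA GAT CCT TCG GGT AAC TGT AAT GGC TAC AAT AGT GGC ATG ATC ACT CCC CAC — no ATG→stop ORF.
Frame 2: CCC ATG TAG GCG CCC AAA TAA ATG CGA TGG CGA GGA TGA CAG ATC CTT CGG GTA ACT GTA ATG GCT ACA ATA GTG GCA TGA TCA CTC CCC — ATG at 5, stop TAG at 8 → 6 nt; ATG at 23, stop TGA at 38 → 18 nt; ATG at 62, stop TGA at 80 → 21 nt.
Frame 3: CCA TGT AGG CGC CCA AAT AAA TGC GAT GGC GAG GAT GAC AGA TCC TTC GGG TAA CTG TAA TGG CTA CAA TAG TGG CAT GAT CAC TCC CCA — no ATG→stop ORF.
Longest ORF is 21 nt in frame 2 (positions 62–82).

2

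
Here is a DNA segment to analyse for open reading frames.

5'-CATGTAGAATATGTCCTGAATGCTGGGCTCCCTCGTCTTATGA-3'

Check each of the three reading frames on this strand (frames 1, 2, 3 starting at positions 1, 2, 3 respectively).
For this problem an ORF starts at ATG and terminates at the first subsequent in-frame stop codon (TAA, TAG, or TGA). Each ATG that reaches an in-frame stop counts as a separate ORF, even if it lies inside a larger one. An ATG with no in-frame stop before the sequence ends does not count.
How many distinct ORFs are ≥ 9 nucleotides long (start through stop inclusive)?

Frame 1: CAT GTA GAA TAT GTC CTG AAT GCT GGG CTC CCT CGT CTT ATG — no ATG→stop ORF.
Frame 2: ATG TAG AAT ATG TCC TGA ATG CTG GGC TCC CTC GTC TTA TGA — ATG at 2, stop TAG at 5 → 6 nt; ATG at 11, stop TGA at 17 → 9 nt; ATG at 20, stop TGA at 41 → 24 nt.
Frame 3: TGT AGA ATA TGT CCT GAA TGC TGG GCT CCC TCG TCT TAT — no ATG→stop ORF.
ORFs ≥ 9 nucleotides: frame 2 11–19 (9 nucleotides), frame 2 20–43 (24 nucleotides). Count = 2.

2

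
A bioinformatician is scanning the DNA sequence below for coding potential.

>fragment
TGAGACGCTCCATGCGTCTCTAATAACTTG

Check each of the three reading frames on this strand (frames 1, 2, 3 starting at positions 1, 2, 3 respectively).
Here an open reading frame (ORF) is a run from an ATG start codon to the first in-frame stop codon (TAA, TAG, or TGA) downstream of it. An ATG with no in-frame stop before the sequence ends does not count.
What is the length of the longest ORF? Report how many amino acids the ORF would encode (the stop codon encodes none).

Frame 1: TGA GAC GCT CCA TGC GTC TCT AAT AAC TTG — no ATG→stop ORF.
Frame 2: GAG ACG CTC CAT GCG TCT CTA ATA ACT — no ATG→stop ORF.
Frame 3: AGA CGC TCC ATG CGT CTC TAA TAA CTT — ATG at 12, stop TAA at 21 → 12 nt.
Longest: frame 3, positions 12–23, 12 nt = 4 codons = 3 aa. → 3 amino acids.

3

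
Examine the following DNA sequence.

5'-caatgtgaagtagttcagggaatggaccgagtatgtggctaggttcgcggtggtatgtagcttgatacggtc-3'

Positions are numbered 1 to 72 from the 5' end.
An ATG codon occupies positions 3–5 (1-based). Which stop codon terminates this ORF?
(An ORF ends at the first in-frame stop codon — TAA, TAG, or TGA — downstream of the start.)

Codons from position 3: ATG (3–5), TGA (6–8).
The first in-frame stop codon is TGA.

TGA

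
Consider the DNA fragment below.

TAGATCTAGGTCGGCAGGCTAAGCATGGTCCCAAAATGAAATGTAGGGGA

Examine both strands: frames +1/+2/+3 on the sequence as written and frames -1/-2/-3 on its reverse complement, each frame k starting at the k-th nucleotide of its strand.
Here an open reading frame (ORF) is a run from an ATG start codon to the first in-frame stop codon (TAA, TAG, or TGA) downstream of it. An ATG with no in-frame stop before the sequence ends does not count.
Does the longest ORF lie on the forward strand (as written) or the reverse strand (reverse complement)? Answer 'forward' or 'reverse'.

Reverse complement (5'→3'): TCCCCTACATTTCATTTTGGGACCATGCTTAGCCTGCCGACCTAGATCTA
Frame +1: TAG ATC TAG GTC GGC AGG CTA AGC ATG GTC CCA AAA TGA AAT GTA GGG — ATG at 25, stop TGA at 37 → 15 nt.
Frame +2: AGA TCT AGG TCG GCA GGC TAA GCA TGG TCC CAA AAT GAA ATG TAG GGG — ATG at 41, stop TAG at 44 → 6 nt.
Frame +3: GAT CTA GGT CGG CAG GCT AAG CAT GGT CCC AAA ATG AAA TGT AGG GGA — no ATG→stop ORF.
Frame -1: TCC CCT ACA TTT CAT TTT GGG ACC ATG CTT AGC CTG CCG ACC TAG ATC — ATG at 25, stop TAG at 43 → 21 nt.
Frame -2: CCC CTA CAT TTC ATT TTG GGA CCA TGC TTA GCC TGC CGA CCT AGA TCT — no ATG→stop ORF.
Frame -3: CCC TAC ATT TCA TTT TGG GAC CAT GCT TAG CCT GCC GAC CTA GAT CTA — no ATG→stop ORF.
Forward-strand max 15 nt; reverse-strand max 21 nt. The reverse strand has the longer ORF.

reverse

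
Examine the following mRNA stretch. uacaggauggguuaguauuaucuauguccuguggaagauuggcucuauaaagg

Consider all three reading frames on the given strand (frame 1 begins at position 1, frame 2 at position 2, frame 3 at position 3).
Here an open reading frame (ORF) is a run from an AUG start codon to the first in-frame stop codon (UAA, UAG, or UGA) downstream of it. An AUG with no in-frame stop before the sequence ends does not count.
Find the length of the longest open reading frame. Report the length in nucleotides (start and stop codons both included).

27

Frame 1: UAC AGG AUG GGU UAG UAU UAU CUA UGU CCU GUG GAA GAU UGG CUC UAU AAA — AUG at 7, stop UAG at 13 → 9 nt.
Frame 2: ACA GGA UGG GUU AGU AUU AUC UAU GUC CUG UGG AAG AUU GGC UCU AUA AAG — no AUG→stop ORF.
Frame 3: CAG GAU GGG UUA GUA UUA UCU AUG UCC UGU GGA AGA UUG GCU CUA UAA AGG — AUG at 24, stop UAA at 48 → 27 nt.
Longest: frame 3, positions 24–50, 27 nt = 9 codons = 8 aa. → 27 nucleotides.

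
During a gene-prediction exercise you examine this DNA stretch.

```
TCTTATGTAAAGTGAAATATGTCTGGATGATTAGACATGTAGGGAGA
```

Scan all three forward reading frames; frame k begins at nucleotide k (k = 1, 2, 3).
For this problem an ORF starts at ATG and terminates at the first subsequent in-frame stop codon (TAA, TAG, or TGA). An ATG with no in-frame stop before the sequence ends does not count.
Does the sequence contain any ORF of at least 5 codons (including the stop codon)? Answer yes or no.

no

Frame 1: TCT TAT GTA AAG TGA AAT ATG TCT GGA TGA TTA GAC ATG TAG GGA — ATG at 19, stop TGA at 28 → 12 nt; ATG at 37, stop TAG at 40 → 6 nt.
Frame 2: CTT ATG TAA AGT GAA ATA TGT CTG GAT GAT TAG ACA TGT AGG GAG — ATG at 5, stop TAA at 8 → 6 nt.
Frame 3: TTA TGT AAA GTG AAA TAT GTC TGG ATG ATT AGA CAT GTA GGG AGA — no ATG→stop ORF.
Largest ORF found is 4 codons < 5, so no.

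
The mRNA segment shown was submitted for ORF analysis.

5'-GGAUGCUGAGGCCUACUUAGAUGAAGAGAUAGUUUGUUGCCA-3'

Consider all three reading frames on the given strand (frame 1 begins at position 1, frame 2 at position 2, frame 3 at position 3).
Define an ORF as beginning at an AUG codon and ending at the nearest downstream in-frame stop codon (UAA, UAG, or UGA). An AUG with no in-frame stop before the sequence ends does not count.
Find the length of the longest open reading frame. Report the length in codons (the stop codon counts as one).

Frame 1: GGA UGC UGA GGC CUA CUU AGA UGA AGA GAU AGU UUG UUG CCA — no AUG→stop ORF.
Frame 2: GAU GCU GAG GCC UAC UUA GAU GAA GAG AUA GUU UGU UGC — no AUG→stop ORF.
Frame 3: AUG CUG AGG CCU ACU UAG AUG AAG AGA UAG UUU GUU GCC — AUG at 3, stop UAG at 18 → 18 nt; AUG at 21, stop UAG at 30 → 12 nt.
Longest: frame 3, positions 3–20, 18 nt = 6 codons = 5 aa. → 6 codons.

6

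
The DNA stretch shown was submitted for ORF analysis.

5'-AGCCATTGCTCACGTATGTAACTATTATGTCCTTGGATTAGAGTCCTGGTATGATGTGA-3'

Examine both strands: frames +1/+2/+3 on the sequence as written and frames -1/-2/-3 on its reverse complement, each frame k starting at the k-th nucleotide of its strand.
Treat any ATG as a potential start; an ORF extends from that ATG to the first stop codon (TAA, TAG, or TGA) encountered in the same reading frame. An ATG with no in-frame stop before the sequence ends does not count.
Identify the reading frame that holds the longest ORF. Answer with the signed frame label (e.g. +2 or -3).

+3

Reverse complement (5'→3'): TCACATCATACCAGGACTCTAATCCAAGGACATAATAGTTACATACGTGAGCAATGGCT
Frame +1: AGC CAT TGC TCA CGT ATG TAA CTA TTA TGT CCT TGG ATT AGA GTC CTG GTA TGA TGT — ATG at 16, stop TAA at 19 → 6 nt.
Frame +2: GCC ATT GCT CAC GTA TGT AAC TAT TAT GTC CTT GGA TTA GAG TCC TGG TAT GAT GTG — no ATG→stop ORF.
Frame +3: CCA TTG CTC ACG TAT GTA ACT ATT ATG TCC TTG GAT TAG AGT CCT GGT ATG ATG TGA — ATG at 27, stop TAG at 39 → 15 nt; ATG at 51, stop TGA at 57 → 9 nt; ATG at 54, stop TGA at 57 → 6 nt.
Frame -1: TCA CAT CAT ACC AGG ACT CTA ATC CAA GGA CAT AAT AGT TAC ATA CGT GAG CAA TGG — no ATG→stop ORF.
Frame -2: CAC ATC ATA CCA GGA CTC TAA TCC AAG GAC ATA ATA GTT ACA TAC GTG AGC AAT GGC — no ATG→stop ORF.
Frame -3: ACA TCA TAC CAG GAC TCT AAT CCA AGG ACA TAA TAG TTA CAT ACG TGA GCA ATG GCT — no ATG→stop ORF.
Longest ORF is 15 nt in frame +3 (positions 27–41).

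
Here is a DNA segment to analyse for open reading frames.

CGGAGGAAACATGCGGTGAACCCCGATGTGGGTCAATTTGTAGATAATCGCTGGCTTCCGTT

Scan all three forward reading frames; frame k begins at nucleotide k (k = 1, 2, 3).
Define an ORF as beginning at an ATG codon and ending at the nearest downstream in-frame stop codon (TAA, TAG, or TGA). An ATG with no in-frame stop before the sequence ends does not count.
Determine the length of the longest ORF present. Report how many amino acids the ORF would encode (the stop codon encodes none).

5

Frame 1: CGG AGG AAA CAT GCG GTG AAC CCC GAT GTG GGT CAA TTT GTA GAT AAT CGC TGG CTT CCG — no ATG→stop ORF.
Frame 2: GGA GGA AAC ATG CGG TGA ACC CCG ATG TGG GTC AAT TTG TAG ATA ATC GCT GGC TTC CGT — ATG at 11, stop TGA at 17 → 9 nt; ATG at 26, stop TAG at 41 → 18 nt.
Frame 3: GAG GAA ACA TGC GGT GAA CCC CGA TGT GGG TCA ATT TGT AGA TAA TCG CTG GCT TCC GTT — no ATG→stop ORF.
Longest: frame 2, positions 26–43, 18 nt = 6 codons = 5 aa. → 5 amino acids.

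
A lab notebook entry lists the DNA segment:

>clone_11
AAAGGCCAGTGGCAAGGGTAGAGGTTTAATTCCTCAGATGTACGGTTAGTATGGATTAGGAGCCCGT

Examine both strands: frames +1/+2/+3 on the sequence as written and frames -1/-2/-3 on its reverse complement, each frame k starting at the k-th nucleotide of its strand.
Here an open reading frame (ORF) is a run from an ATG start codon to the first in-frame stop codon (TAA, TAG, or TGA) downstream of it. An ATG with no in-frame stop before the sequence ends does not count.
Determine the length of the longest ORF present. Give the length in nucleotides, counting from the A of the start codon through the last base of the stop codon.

12

Reverse complement (5'→3'): ACGGGCTCCTAATCCATACTAACCGTACATCTGAGGAATTAAACCTCTACCCTTGCCACTGGCCTTT
Frame +1: AAA GGC CAG TGG CAA GGG TAG AGG TTT AAT TCC TCA GAT GTA CGG TTA GTA TGG ATT AGG AGC CCG — no ATG→stop ORF.
Frame +2: AAG GCC AGT GGC AAG GGT AGA GGT TTA ATT CCT CAG ATG TAC GGT TAG TAT GGA TTA GGA GCC CGT — ATG at 38, stop TAG at 47 → 12 nt.
Frame +3: AGG CCA GTG GCA AGG GTA GAG GTT TAA TTC CTC AGA TGT ACG GTT AGT ATG GAT TAG GAG CCC — ATG at 51, stop TAG at 57 → 9 nt.
Frame -1: ACG GGC TCC TAA TCC ATA CTA ACC GTA CAT CTG AGG AAT TAA ACC TCT ACC CTT GCC ACT GGC CTT — no ATG→stop ORF.
Frame -2: CGG GCT CCT AAT CCA TAC TAA CCG TAC ATC TGA GGA ATT AAA CCT CTA CCC TTG CCA CTG GCC TTT — no ATG→stop ORF.
Frame -3: GGG CTC CTA ATC CAT ACT AAC CGT ACA TCT GAG GAA TTA AAC CTC TAC CCT TGC CAC TGG CCT — no ATG→stop ORF.
Longest: frame +2, positions 38–49, 12 nt = 4 codons = 3 aa. → 12 nucleotides.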